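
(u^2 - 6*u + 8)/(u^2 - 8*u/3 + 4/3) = 3*(u - 4)/(3*u - 2)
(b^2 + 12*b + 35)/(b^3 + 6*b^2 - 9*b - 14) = (b + 5)/(b^2 - b - 2)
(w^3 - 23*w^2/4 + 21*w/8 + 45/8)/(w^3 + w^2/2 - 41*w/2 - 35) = (8*w^2 - 6*w - 9)/(4*(2*w^2 + 11*w + 14))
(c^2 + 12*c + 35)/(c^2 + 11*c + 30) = (c + 7)/(c + 6)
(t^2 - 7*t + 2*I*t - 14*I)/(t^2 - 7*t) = (t + 2*I)/t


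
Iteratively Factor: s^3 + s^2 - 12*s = (s + 4)*(s^2 - 3*s) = (s - 3)*(s + 4)*(s)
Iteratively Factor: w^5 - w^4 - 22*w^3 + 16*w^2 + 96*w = (w - 4)*(w^4 + 3*w^3 - 10*w^2 - 24*w) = w*(w - 4)*(w^3 + 3*w^2 - 10*w - 24) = w*(w - 4)*(w - 3)*(w^2 + 6*w + 8) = w*(w - 4)*(w - 3)*(w + 4)*(w + 2)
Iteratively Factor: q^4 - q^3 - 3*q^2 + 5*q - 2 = (q - 1)*(q^3 - 3*q + 2) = (q - 1)*(q + 2)*(q^2 - 2*q + 1) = (q - 1)^2*(q + 2)*(q - 1)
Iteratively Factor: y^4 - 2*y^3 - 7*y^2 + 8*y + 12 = (y - 2)*(y^3 - 7*y - 6) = (y - 2)*(y + 1)*(y^2 - y - 6) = (y - 2)*(y + 1)*(y + 2)*(y - 3)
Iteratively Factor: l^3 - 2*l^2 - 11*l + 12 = (l - 1)*(l^2 - l - 12) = (l - 4)*(l - 1)*(l + 3)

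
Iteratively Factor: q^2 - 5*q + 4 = (q - 4)*(q - 1)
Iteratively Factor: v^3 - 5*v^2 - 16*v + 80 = (v - 4)*(v^2 - v - 20) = (v - 5)*(v - 4)*(v + 4)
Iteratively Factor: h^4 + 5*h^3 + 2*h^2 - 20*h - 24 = (h + 3)*(h^3 + 2*h^2 - 4*h - 8) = (h + 2)*(h + 3)*(h^2 - 4) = (h - 2)*(h + 2)*(h + 3)*(h + 2)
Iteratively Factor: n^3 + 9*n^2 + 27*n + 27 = (n + 3)*(n^2 + 6*n + 9) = (n + 3)^2*(n + 3)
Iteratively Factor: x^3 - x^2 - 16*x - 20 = (x + 2)*(x^2 - 3*x - 10) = (x - 5)*(x + 2)*(x + 2)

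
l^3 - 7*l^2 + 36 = (l - 6)*(l - 3)*(l + 2)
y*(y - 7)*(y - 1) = y^3 - 8*y^2 + 7*y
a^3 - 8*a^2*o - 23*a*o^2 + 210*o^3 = (a - 7*o)*(a - 6*o)*(a + 5*o)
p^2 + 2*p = p*(p + 2)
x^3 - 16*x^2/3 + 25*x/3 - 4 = (x - 3)*(x - 4/3)*(x - 1)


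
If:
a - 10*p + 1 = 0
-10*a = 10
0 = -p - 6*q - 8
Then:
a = -1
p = 0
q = -4/3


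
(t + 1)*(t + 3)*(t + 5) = t^3 + 9*t^2 + 23*t + 15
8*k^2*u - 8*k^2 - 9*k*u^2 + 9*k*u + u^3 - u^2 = (-8*k + u)*(-k + u)*(u - 1)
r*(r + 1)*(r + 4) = r^3 + 5*r^2 + 4*r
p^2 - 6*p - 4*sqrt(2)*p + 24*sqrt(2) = (p - 6)*(p - 4*sqrt(2))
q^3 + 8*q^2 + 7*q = q*(q + 1)*(q + 7)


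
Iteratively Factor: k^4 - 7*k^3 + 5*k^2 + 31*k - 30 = (k + 2)*(k^3 - 9*k^2 + 23*k - 15) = (k - 3)*(k + 2)*(k^2 - 6*k + 5) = (k - 3)*(k - 1)*(k + 2)*(k - 5)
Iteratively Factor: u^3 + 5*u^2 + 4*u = (u + 4)*(u^2 + u) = u*(u + 4)*(u + 1)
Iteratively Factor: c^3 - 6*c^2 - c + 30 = (c - 5)*(c^2 - c - 6) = (c - 5)*(c + 2)*(c - 3)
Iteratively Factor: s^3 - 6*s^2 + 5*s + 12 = (s - 4)*(s^2 - 2*s - 3) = (s - 4)*(s - 3)*(s + 1)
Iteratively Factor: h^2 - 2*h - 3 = (h + 1)*(h - 3)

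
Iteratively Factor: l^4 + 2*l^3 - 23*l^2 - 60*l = (l + 3)*(l^3 - l^2 - 20*l) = (l + 3)*(l + 4)*(l^2 - 5*l) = (l - 5)*(l + 3)*(l + 4)*(l)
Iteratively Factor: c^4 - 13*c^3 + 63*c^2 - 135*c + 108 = (c - 3)*(c^3 - 10*c^2 + 33*c - 36) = (c - 4)*(c - 3)*(c^2 - 6*c + 9) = (c - 4)*(c - 3)^2*(c - 3)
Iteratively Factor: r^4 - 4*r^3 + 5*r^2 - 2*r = (r - 1)*(r^3 - 3*r^2 + 2*r) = (r - 1)^2*(r^2 - 2*r) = r*(r - 1)^2*(r - 2)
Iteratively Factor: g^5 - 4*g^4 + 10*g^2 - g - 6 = (g - 1)*(g^4 - 3*g^3 - 3*g^2 + 7*g + 6) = (g - 1)*(g + 1)*(g^3 - 4*g^2 + g + 6) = (g - 2)*(g - 1)*(g + 1)*(g^2 - 2*g - 3) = (g - 2)*(g - 1)*(g + 1)^2*(g - 3)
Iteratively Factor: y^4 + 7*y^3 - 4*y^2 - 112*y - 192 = (y - 4)*(y^3 + 11*y^2 + 40*y + 48) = (y - 4)*(y + 4)*(y^2 + 7*y + 12) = (y - 4)*(y + 4)^2*(y + 3)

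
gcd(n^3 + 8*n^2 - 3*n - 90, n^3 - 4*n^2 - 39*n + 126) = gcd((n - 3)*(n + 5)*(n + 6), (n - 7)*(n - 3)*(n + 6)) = n^2 + 3*n - 18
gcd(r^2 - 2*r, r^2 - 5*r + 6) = r - 2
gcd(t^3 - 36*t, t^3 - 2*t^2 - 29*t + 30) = t - 6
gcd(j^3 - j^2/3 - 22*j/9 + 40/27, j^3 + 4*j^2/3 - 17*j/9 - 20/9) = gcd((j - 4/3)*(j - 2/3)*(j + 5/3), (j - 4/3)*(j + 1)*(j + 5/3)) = j^2 + j/3 - 20/9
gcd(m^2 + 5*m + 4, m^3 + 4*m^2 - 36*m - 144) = m + 4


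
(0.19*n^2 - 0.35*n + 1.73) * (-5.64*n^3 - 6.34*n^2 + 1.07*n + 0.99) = -1.0716*n^5 + 0.7694*n^4 - 7.3349*n^3 - 11.1546*n^2 + 1.5046*n + 1.7127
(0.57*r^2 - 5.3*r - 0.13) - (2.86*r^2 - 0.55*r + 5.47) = -2.29*r^2 - 4.75*r - 5.6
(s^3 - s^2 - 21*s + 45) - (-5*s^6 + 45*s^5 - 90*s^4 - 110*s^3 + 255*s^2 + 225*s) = 5*s^6 - 45*s^5 + 90*s^4 + 111*s^3 - 256*s^2 - 246*s + 45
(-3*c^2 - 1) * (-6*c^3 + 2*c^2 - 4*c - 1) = 18*c^5 - 6*c^4 + 18*c^3 + c^2 + 4*c + 1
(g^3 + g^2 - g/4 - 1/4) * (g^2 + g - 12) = g^5 + 2*g^4 - 45*g^3/4 - 25*g^2/2 + 11*g/4 + 3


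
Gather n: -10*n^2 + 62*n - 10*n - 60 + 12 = -10*n^2 + 52*n - 48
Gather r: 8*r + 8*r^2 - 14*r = 8*r^2 - 6*r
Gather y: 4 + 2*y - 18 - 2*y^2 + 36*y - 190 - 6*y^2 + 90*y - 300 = -8*y^2 + 128*y - 504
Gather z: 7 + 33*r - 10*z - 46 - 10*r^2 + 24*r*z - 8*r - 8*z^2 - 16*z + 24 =-10*r^2 + 25*r - 8*z^2 + z*(24*r - 26) - 15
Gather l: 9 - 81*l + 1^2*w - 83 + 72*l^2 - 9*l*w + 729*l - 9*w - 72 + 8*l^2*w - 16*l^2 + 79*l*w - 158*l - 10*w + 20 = l^2*(8*w + 56) + l*(70*w + 490) - 18*w - 126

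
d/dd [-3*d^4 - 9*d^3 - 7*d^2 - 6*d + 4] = -12*d^3 - 27*d^2 - 14*d - 6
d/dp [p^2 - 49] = 2*p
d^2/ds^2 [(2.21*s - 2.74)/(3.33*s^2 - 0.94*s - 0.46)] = ((22.4032 - 44.1558*s)*(-3.33*s^2 + 0.94*s + 0.46) - (2.21*s - 2.74)*(6.66*s - 0.94)*(13.32*s - 1.88))/(-3.33*s^2 + 0.94*s + 0.46)^3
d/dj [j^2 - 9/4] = 2*j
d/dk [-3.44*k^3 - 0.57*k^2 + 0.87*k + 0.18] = -10.32*k^2 - 1.14*k + 0.87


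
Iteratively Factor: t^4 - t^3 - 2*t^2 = (t)*(t^3 - t^2 - 2*t) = t^2*(t^2 - t - 2) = t^2*(t - 2)*(t + 1)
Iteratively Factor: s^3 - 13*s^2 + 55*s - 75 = (s - 5)*(s^2 - 8*s + 15) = (s - 5)^2*(s - 3)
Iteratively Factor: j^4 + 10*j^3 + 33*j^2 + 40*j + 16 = (j + 1)*(j^3 + 9*j^2 + 24*j + 16) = (j + 1)*(j + 4)*(j^2 + 5*j + 4) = (j + 1)^2*(j + 4)*(j + 4)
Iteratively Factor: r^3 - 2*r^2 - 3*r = (r - 3)*(r^2 + r) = r*(r - 3)*(r + 1)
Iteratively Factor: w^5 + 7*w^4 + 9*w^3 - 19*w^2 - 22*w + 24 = (w - 1)*(w^4 + 8*w^3 + 17*w^2 - 2*w - 24) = (w - 1)*(w + 4)*(w^3 + 4*w^2 + w - 6) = (w - 1)^2*(w + 4)*(w^2 + 5*w + 6) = (w - 1)^2*(w + 3)*(w + 4)*(w + 2)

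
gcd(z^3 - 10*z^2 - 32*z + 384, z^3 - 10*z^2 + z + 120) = z - 8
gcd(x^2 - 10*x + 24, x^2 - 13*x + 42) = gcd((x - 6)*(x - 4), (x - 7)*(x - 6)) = x - 6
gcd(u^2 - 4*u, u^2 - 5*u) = u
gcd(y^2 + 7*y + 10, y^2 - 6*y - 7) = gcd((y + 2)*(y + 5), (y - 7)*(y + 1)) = 1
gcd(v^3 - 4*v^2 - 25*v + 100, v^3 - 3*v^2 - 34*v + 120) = v^2 - 9*v + 20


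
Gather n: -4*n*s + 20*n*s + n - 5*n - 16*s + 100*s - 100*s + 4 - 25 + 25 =n*(16*s - 4) - 16*s + 4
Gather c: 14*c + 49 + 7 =14*c + 56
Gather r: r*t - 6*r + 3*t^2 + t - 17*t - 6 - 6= r*(t - 6) + 3*t^2 - 16*t - 12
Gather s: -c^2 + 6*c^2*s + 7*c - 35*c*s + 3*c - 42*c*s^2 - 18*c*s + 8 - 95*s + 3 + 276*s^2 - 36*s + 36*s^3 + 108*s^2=-c^2 + 10*c + 36*s^3 + s^2*(384 - 42*c) + s*(6*c^2 - 53*c - 131) + 11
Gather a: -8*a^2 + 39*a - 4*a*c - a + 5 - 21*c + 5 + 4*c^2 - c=-8*a^2 + a*(38 - 4*c) + 4*c^2 - 22*c + 10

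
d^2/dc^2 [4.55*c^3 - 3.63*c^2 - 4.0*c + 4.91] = 27.3*c - 7.26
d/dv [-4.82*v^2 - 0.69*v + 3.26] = -9.64*v - 0.69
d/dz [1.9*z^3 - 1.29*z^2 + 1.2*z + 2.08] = 5.7*z^2 - 2.58*z + 1.2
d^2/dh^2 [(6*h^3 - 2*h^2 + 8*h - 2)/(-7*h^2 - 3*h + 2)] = 4*(-286*h^3 + 243*h^2 - 141*h + 3)/(343*h^6 + 441*h^5 - 105*h^4 - 225*h^3 + 30*h^2 + 36*h - 8)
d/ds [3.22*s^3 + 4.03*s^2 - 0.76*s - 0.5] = 9.66*s^2 + 8.06*s - 0.76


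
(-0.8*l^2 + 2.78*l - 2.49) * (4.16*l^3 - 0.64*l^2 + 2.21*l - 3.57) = -3.328*l^5 + 12.0768*l^4 - 13.9056*l^3 + 10.5934*l^2 - 15.4275*l + 8.8893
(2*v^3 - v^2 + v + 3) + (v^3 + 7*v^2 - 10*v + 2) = 3*v^3 + 6*v^2 - 9*v + 5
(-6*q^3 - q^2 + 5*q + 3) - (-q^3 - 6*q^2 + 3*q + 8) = -5*q^3 + 5*q^2 + 2*q - 5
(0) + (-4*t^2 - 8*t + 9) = -4*t^2 - 8*t + 9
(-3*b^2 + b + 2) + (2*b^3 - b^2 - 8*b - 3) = 2*b^3 - 4*b^2 - 7*b - 1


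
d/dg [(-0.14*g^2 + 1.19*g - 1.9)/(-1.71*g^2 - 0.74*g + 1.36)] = (2.1385*g^2 - 6.8788*g + 0.2124)/(2.9241*g^4 + 2.5308*g^3 - 4.1036*g^2 - 2.0128*g + 1.8496)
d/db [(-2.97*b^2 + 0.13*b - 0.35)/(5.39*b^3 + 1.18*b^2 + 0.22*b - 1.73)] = (16.0083*b^4 - 1.4014*b^3 + 4.8527*b^2 + 11.1022*b - 0.1479)/(29.0521*b^6 + 12.7204*b^5 + 3.764*b^4 - 18.1302*b^3 - 4.0344*b^2 - 0.7612*b + 2.9929)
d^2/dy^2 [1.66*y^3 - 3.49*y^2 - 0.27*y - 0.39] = 9.96*y - 6.98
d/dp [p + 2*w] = 1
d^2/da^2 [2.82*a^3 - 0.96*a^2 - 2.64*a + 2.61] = 16.92*a - 1.92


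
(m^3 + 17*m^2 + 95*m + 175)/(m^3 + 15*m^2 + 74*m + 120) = (m^2 + 12*m + 35)/(m^2 + 10*m + 24)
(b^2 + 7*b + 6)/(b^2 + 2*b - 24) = (b + 1)/(b - 4)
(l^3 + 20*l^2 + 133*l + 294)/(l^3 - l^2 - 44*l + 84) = (l^2 + 13*l + 42)/(l^2 - 8*l + 12)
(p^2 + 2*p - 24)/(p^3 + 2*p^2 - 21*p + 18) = (p - 4)/(p^2 - 4*p + 3)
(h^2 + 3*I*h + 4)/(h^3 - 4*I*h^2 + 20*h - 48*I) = (h - I)/(h^2 - 8*I*h - 12)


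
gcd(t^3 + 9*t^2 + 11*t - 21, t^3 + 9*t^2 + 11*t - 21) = t^3 + 9*t^2 + 11*t - 21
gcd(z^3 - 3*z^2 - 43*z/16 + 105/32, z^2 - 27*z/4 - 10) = z + 5/4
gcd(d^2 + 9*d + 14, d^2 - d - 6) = d + 2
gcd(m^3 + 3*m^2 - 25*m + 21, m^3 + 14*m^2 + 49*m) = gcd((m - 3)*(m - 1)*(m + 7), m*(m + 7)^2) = m + 7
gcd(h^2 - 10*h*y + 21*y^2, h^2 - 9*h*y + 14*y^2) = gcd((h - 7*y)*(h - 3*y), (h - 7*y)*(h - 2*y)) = -h + 7*y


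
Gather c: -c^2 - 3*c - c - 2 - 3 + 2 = -c^2 - 4*c - 3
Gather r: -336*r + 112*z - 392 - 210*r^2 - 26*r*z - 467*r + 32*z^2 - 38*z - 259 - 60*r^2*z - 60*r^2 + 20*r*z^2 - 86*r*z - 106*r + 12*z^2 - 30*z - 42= r^2*(-60*z - 270) + r*(20*z^2 - 112*z - 909) + 44*z^2 + 44*z - 693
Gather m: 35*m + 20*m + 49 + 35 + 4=55*m + 88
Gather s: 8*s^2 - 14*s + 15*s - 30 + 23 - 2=8*s^2 + s - 9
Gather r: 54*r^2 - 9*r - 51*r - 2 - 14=54*r^2 - 60*r - 16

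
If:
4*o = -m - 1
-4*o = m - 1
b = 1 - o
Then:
No Solution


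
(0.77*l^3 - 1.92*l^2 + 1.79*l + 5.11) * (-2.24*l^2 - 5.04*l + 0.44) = -1.7248*l^5 + 0.42*l^4 + 6.006*l^3 - 21.3128*l^2 - 24.9668*l + 2.2484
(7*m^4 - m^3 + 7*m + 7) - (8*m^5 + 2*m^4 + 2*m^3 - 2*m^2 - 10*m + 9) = -8*m^5 + 5*m^4 - 3*m^3 + 2*m^2 + 17*m - 2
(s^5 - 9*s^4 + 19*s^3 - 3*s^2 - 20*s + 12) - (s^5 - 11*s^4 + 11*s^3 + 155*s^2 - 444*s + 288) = 2*s^4 + 8*s^3 - 158*s^2 + 424*s - 276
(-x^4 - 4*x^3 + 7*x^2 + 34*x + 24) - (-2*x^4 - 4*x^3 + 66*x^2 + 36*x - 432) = x^4 - 59*x^2 - 2*x + 456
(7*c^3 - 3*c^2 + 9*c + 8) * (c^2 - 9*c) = 7*c^5 - 66*c^4 + 36*c^3 - 73*c^2 - 72*c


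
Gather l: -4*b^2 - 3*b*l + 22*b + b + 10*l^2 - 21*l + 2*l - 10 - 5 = -4*b^2 + 23*b + 10*l^2 + l*(-3*b - 19) - 15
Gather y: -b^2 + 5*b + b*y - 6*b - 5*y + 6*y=-b^2 - b + y*(b + 1)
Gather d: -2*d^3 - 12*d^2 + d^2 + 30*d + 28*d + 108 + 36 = -2*d^3 - 11*d^2 + 58*d + 144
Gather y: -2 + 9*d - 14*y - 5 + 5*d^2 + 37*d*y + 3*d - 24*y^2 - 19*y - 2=5*d^2 + 12*d - 24*y^2 + y*(37*d - 33) - 9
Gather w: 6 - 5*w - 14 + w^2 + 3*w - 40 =w^2 - 2*w - 48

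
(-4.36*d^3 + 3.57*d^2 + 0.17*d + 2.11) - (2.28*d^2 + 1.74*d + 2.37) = -4.36*d^3 + 1.29*d^2 - 1.57*d - 0.26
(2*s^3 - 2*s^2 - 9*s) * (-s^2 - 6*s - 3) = -2*s^5 - 10*s^4 + 15*s^3 + 60*s^2 + 27*s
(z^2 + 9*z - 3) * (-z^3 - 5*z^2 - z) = -z^5 - 14*z^4 - 43*z^3 + 6*z^2 + 3*z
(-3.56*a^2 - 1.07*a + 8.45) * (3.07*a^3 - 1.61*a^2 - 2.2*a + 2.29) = -10.9292*a^5 + 2.4467*a^4 + 35.4962*a^3 - 19.4029*a^2 - 21.0403*a + 19.3505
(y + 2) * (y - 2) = y^2 - 4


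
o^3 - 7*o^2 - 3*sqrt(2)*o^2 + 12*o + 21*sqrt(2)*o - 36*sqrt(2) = (o - 4)*(o - 3)*(o - 3*sqrt(2))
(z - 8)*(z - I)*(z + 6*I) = z^3 - 8*z^2 + 5*I*z^2 + 6*z - 40*I*z - 48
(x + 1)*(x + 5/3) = x^2 + 8*x/3 + 5/3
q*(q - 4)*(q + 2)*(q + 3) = q^4 + q^3 - 14*q^2 - 24*q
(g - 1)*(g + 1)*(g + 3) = g^3 + 3*g^2 - g - 3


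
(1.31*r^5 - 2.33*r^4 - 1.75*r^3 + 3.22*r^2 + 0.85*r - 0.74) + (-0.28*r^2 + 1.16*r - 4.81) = 1.31*r^5 - 2.33*r^4 - 1.75*r^3 + 2.94*r^2 + 2.01*r - 5.55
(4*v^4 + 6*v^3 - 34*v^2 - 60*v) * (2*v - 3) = 8*v^5 - 86*v^3 - 18*v^2 + 180*v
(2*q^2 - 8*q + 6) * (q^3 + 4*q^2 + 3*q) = 2*q^5 - 20*q^3 + 18*q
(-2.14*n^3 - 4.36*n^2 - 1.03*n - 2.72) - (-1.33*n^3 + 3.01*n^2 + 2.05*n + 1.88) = -0.81*n^3 - 7.37*n^2 - 3.08*n - 4.6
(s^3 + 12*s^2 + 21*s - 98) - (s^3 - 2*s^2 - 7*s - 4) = 14*s^2 + 28*s - 94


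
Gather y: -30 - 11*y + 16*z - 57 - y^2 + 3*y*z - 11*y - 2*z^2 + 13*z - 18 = -y^2 + y*(3*z - 22) - 2*z^2 + 29*z - 105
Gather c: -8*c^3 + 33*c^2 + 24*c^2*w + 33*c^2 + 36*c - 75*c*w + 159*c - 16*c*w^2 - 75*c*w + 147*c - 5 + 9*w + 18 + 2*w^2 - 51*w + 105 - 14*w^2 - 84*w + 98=-8*c^3 + c^2*(24*w + 66) + c*(-16*w^2 - 150*w + 342) - 12*w^2 - 126*w + 216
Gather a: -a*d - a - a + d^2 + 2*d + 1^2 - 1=a*(-d - 2) + d^2 + 2*d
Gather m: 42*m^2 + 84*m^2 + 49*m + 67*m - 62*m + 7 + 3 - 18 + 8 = 126*m^2 + 54*m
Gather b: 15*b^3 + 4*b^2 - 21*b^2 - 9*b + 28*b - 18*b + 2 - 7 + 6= 15*b^3 - 17*b^2 + b + 1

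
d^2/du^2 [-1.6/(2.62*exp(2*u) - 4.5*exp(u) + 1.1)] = (-1.6*(5.24*exp(u) - 4.5)*(10.48*exp(u) - 9.0)*exp(u) + (16.768*exp(u) - 7.2)*(2.62*exp(2*u) - 4.5*exp(u) + 1.1))*exp(u)/(2.62*exp(2*u) - 4.5*exp(u) + 1.1)^3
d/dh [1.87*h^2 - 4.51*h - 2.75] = 3.74*h - 4.51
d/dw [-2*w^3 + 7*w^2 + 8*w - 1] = -6*w^2 + 14*w + 8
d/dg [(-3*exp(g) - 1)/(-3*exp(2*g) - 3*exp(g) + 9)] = (-(2*exp(g) + 1)*(3*exp(g) + 1)/3 + exp(2*g) + exp(g) - 3)*exp(g)/(exp(2*g) + exp(g) - 3)^2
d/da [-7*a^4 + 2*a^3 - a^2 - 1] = 2*a*(-14*a^2 + 3*a - 1)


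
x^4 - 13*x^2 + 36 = (x - 3)*(x - 2)*(x + 2)*(x + 3)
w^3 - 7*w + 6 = (w - 2)*(w - 1)*(w + 3)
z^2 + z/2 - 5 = (z - 2)*(z + 5/2)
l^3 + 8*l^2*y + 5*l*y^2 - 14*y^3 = (l - y)*(l + 2*y)*(l + 7*y)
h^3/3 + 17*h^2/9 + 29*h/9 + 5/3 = (h/3 + 1)*(h + 1)*(h + 5/3)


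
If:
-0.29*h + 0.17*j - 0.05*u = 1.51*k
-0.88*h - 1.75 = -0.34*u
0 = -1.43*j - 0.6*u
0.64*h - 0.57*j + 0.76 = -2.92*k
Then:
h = -8.61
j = 7.19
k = 3.03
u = -17.15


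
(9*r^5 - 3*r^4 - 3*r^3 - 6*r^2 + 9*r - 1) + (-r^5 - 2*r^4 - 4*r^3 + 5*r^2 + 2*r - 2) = 8*r^5 - 5*r^4 - 7*r^3 - r^2 + 11*r - 3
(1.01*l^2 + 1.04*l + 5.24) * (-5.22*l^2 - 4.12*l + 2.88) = -5.2722*l^4 - 9.59*l^3 - 28.7288*l^2 - 18.5936*l + 15.0912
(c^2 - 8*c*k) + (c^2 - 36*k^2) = 2*c^2 - 8*c*k - 36*k^2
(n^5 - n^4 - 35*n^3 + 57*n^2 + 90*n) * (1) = n^5 - n^4 - 35*n^3 + 57*n^2 + 90*n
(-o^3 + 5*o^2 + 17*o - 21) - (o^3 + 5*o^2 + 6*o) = -2*o^3 + 11*o - 21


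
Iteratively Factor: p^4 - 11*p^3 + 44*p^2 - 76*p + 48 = (p - 2)*(p^3 - 9*p^2 + 26*p - 24) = (p - 2)^2*(p^2 - 7*p + 12) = (p - 3)*(p - 2)^2*(p - 4)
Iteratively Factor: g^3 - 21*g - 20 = (g - 5)*(g^2 + 5*g + 4) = (g - 5)*(g + 4)*(g + 1)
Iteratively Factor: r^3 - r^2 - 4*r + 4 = (r - 1)*(r^2 - 4) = (r - 2)*(r - 1)*(r + 2)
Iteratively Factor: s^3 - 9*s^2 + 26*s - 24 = (s - 4)*(s^2 - 5*s + 6) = (s - 4)*(s - 2)*(s - 3)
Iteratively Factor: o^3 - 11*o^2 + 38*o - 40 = (o - 5)*(o^2 - 6*o + 8) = (o - 5)*(o - 2)*(o - 4)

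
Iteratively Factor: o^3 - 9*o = (o + 3)*(o^2 - 3*o) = o*(o + 3)*(o - 3)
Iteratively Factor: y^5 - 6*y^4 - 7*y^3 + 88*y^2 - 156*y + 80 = (y - 5)*(y^4 - y^3 - 12*y^2 + 28*y - 16) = (y - 5)*(y + 4)*(y^3 - 5*y^2 + 8*y - 4) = (y - 5)*(y - 2)*(y + 4)*(y^2 - 3*y + 2) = (y - 5)*(y - 2)*(y - 1)*(y + 4)*(y - 2)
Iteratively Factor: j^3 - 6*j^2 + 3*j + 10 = (j - 5)*(j^2 - j - 2) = (j - 5)*(j + 1)*(j - 2)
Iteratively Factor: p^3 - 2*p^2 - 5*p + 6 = (p - 3)*(p^2 + p - 2) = (p - 3)*(p + 2)*(p - 1)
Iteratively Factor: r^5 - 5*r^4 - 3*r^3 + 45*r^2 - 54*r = (r - 2)*(r^4 - 3*r^3 - 9*r^2 + 27*r) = r*(r - 2)*(r^3 - 3*r^2 - 9*r + 27) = r*(r - 2)*(r + 3)*(r^2 - 6*r + 9) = r*(r - 3)*(r - 2)*(r + 3)*(r - 3)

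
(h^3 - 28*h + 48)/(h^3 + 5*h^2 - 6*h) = (h^2 - 6*h + 8)/(h*(h - 1))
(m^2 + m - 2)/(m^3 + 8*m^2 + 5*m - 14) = 1/(m + 7)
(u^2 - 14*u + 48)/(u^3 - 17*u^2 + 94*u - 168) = (u - 8)/(u^2 - 11*u + 28)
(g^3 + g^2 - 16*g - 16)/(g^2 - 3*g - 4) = g + 4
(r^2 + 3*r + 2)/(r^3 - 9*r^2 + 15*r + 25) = (r + 2)/(r^2 - 10*r + 25)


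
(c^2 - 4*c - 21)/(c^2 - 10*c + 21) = (c + 3)/(c - 3)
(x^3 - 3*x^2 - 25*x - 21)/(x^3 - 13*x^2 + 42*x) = (x^2 + 4*x + 3)/(x*(x - 6))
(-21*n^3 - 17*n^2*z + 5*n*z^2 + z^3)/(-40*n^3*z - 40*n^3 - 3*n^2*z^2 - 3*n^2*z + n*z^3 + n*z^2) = (21*n^3 + 17*n^2*z - 5*n*z^2 - z^3)/(n*(40*n^2*z + 40*n^2 + 3*n*z^2 + 3*n*z - z^3 - z^2))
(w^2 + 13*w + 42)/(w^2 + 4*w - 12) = (w + 7)/(w - 2)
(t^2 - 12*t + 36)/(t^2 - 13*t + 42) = (t - 6)/(t - 7)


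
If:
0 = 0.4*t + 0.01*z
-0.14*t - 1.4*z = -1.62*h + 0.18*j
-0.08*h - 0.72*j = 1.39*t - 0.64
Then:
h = 0.856821646341463*z + 0.0975609756097561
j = 0.878048780487805 - 0.0469385162601626*z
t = -0.025*z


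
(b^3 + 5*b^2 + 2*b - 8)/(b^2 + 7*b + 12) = (b^2 + b - 2)/(b + 3)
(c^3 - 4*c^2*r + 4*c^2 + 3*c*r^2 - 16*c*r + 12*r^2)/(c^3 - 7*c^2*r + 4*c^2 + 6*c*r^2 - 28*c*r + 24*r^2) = (-c + 3*r)/(-c + 6*r)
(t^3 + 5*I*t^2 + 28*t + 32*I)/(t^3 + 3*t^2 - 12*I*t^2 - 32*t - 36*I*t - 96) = (t^2 + 9*I*t - 8)/(t^2 + t*(3 - 8*I) - 24*I)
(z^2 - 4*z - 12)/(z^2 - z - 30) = (z + 2)/(z + 5)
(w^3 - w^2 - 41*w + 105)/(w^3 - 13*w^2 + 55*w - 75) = (w + 7)/(w - 5)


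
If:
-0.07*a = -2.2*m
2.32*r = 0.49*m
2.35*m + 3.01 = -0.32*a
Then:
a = -7.62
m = -0.24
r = -0.05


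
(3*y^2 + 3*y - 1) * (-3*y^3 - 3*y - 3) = -9*y^5 - 9*y^4 - 6*y^3 - 18*y^2 - 6*y + 3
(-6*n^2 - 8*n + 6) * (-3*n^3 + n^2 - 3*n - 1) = 18*n^5 + 18*n^4 - 8*n^3 + 36*n^2 - 10*n - 6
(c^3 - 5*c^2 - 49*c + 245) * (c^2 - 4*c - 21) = c^5 - 9*c^4 - 50*c^3 + 546*c^2 + 49*c - 5145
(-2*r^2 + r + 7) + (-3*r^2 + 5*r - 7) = -5*r^2 + 6*r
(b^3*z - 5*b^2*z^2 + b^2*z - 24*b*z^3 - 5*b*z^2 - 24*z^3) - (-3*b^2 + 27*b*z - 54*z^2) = b^3*z - 5*b^2*z^2 + b^2*z + 3*b^2 - 24*b*z^3 - 5*b*z^2 - 27*b*z - 24*z^3 + 54*z^2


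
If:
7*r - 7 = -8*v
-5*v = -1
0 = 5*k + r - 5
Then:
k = 148/175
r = 27/35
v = 1/5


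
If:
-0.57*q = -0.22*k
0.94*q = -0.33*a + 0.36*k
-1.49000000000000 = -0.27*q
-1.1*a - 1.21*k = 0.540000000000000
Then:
No Solution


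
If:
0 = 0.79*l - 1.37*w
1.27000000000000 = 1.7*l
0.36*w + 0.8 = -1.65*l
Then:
No Solution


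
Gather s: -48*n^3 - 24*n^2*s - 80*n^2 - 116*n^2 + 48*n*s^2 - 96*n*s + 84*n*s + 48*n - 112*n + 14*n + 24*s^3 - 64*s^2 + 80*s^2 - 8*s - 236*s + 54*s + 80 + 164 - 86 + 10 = -48*n^3 - 196*n^2 - 50*n + 24*s^3 + s^2*(48*n + 16) + s*(-24*n^2 - 12*n - 190) + 168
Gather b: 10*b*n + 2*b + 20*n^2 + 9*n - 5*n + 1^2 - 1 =b*(10*n + 2) + 20*n^2 + 4*n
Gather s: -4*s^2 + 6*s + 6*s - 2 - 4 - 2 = -4*s^2 + 12*s - 8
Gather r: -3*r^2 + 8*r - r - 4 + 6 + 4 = -3*r^2 + 7*r + 6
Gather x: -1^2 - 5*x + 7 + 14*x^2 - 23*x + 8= 14*x^2 - 28*x + 14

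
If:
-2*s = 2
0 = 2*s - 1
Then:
No Solution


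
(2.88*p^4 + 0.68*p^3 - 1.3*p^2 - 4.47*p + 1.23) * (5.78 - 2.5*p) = -7.2*p^5 + 14.9464*p^4 + 7.1804*p^3 + 3.661*p^2 - 28.9116*p + 7.1094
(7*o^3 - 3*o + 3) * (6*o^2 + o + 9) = 42*o^5 + 7*o^4 + 45*o^3 + 15*o^2 - 24*o + 27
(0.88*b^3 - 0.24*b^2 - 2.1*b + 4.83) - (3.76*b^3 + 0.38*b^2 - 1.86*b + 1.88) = -2.88*b^3 - 0.62*b^2 - 0.24*b + 2.95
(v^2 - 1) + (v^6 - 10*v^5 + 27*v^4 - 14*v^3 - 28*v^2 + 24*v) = v^6 - 10*v^5 + 27*v^4 - 14*v^3 - 27*v^2 + 24*v - 1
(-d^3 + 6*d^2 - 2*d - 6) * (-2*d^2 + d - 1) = 2*d^5 - 13*d^4 + 11*d^3 + 4*d^2 - 4*d + 6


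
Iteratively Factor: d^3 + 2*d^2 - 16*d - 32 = (d + 4)*(d^2 - 2*d - 8) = (d - 4)*(d + 4)*(d + 2)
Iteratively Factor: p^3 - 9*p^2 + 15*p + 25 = (p - 5)*(p^2 - 4*p - 5) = (p - 5)^2*(p + 1)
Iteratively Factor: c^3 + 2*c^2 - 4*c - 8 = (c + 2)*(c^2 - 4) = (c + 2)^2*(c - 2)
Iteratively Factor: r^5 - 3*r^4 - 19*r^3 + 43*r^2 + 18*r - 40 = (r - 2)*(r^4 - r^3 - 21*r^2 + r + 20) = (r - 2)*(r - 1)*(r^3 - 21*r - 20) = (r - 2)*(r - 1)*(r + 4)*(r^2 - 4*r - 5) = (r - 2)*(r - 1)*(r + 1)*(r + 4)*(r - 5)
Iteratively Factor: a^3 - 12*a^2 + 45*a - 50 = (a - 5)*(a^2 - 7*a + 10) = (a - 5)*(a - 2)*(a - 5)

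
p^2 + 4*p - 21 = (p - 3)*(p + 7)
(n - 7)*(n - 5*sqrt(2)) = n^2 - 5*sqrt(2)*n - 7*n + 35*sqrt(2)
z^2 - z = z*(z - 1)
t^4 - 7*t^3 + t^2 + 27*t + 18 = (t - 6)*(t - 3)*(t + 1)^2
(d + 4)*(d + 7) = d^2 + 11*d + 28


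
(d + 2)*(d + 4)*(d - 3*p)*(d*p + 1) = d^4*p - 3*d^3*p^2 + 6*d^3*p + d^3 - 18*d^2*p^2 + 5*d^2*p + 6*d^2 - 24*d*p^2 - 18*d*p + 8*d - 24*p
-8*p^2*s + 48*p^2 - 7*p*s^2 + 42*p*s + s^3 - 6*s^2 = (-8*p + s)*(p + s)*(s - 6)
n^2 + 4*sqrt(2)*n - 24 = (n - 2*sqrt(2))*(n + 6*sqrt(2))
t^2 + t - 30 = (t - 5)*(t + 6)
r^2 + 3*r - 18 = (r - 3)*(r + 6)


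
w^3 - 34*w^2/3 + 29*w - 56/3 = (w - 8)*(w - 7/3)*(w - 1)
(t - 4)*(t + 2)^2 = t^3 - 12*t - 16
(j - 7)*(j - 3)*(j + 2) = j^3 - 8*j^2 + j + 42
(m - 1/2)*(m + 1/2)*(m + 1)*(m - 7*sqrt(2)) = m^4 - 7*sqrt(2)*m^3 + m^3 - 7*sqrt(2)*m^2 - m^2/4 - m/4 + 7*sqrt(2)*m/4 + 7*sqrt(2)/4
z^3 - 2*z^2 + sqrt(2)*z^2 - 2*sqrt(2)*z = z*(z - 2)*(z + sqrt(2))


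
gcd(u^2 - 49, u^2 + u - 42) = u + 7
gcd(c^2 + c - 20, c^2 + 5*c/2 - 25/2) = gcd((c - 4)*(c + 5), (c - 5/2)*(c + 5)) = c + 5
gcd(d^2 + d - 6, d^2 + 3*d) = d + 3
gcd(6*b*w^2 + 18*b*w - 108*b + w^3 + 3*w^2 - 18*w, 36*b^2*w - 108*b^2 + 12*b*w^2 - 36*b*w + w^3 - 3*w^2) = 6*b*w - 18*b + w^2 - 3*w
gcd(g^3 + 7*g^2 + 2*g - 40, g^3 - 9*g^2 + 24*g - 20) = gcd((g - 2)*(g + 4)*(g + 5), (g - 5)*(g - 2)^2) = g - 2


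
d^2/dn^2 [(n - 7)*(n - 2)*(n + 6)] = 6*n - 6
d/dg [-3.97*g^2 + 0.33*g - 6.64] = 0.33 - 7.94*g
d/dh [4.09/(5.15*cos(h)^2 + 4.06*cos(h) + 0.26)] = (42.127*cos(h) + 16.6054)*sin(h)/(5.15*cos(h)^2 + 4.06*cos(h) + 0.26)^2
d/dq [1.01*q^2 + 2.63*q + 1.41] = 2.02*q + 2.63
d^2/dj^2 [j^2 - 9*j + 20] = 2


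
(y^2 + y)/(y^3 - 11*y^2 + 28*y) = (y + 1)/(y^2 - 11*y + 28)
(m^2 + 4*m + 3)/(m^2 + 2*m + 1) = (m + 3)/(m + 1)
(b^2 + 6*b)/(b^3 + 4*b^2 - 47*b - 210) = b/(b^2 - 2*b - 35)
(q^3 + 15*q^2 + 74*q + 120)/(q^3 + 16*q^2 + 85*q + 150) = (q + 4)/(q + 5)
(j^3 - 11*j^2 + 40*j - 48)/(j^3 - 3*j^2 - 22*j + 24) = (j^3 - 11*j^2 + 40*j - 48)/(j^3 - 3*j^2 - 22*j + 24)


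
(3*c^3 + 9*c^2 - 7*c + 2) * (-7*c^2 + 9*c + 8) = -21*c^5 - 36*c^4 + 154*c^3 - 5*c^2 - 38*c + 16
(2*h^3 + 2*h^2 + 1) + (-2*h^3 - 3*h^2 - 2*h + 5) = -h^2 - 2*h + 6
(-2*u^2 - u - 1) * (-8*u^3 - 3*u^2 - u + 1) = 16*u^5 + 14*u^4 + 13*u^3 + 2*u^2 - 1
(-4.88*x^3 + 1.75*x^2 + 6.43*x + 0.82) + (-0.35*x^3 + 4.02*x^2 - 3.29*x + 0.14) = -5.23*x^3 + 5.77*x^2 + 3.14*x + 0.96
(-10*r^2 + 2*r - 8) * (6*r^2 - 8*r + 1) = -60*r^4 + 92*r^3 - 74*r^2 + 66*r - 8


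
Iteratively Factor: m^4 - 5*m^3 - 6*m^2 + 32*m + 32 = (m + 1)*(m^3 - 6*m^2 + 32) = (m + 1)*(m + 2)*(m^2 - 8*m + 16) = (m - 4)*(m + 1)*(m + 2)*(m - 4)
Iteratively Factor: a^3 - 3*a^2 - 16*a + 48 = (a + 4)*(a^2 - 7*a + 12) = (a - 4)*(a + 4)*(a - 3)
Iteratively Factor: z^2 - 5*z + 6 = (z - 2)*(z - 3)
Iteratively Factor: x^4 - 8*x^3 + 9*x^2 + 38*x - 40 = (x + 2)*(x^3 - 10*x^2 + 29*x - 20) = (x - 4)*(x + 2)*(x^2 - 6*x + 5) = (x - 4)*(x - 1)*(x + 2)*(x - 5)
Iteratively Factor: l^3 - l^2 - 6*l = (l)*(l^2 - l - 6) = l*(l + 2)*(l - 3)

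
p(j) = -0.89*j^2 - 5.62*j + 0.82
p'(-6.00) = 5.06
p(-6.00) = 2.50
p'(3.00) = -10.96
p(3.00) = -24.05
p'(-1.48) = -2.99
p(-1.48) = 7.19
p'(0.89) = -7.20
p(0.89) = -4.89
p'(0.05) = -5.71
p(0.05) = 0.54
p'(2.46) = -10.00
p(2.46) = -18.39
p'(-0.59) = -4.57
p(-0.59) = 3.83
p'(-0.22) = -5.23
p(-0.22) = 2.01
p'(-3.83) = 1.20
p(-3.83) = 9.29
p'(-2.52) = -1.13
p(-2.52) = 9.33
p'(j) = -1.78*j - 5.62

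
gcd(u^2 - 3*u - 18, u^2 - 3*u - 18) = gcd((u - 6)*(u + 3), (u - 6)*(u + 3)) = u^2 - 3*u - 18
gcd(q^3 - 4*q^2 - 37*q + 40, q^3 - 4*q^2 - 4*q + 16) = 1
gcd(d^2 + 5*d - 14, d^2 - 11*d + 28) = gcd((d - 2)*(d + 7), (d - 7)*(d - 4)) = 1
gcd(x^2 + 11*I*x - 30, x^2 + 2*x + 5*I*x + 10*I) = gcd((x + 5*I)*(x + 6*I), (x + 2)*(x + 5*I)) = x + 5*I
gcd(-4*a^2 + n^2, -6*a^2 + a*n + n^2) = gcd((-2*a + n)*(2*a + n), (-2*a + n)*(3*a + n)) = 2*a - n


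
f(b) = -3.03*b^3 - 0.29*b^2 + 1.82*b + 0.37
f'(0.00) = 1.82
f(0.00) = 0.37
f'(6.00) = -328.90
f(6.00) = -653.63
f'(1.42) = -17.33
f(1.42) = -6.31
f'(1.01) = -8.04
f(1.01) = -1.21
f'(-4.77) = -202.24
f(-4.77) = 313.94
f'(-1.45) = -16.45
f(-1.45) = 6.36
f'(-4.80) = -204.83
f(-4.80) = 320.05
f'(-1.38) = -14.69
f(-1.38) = 5.27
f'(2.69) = -65.52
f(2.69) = -55.81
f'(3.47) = -109.64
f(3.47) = -123.41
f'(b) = -9.09*b^2 - 0.58*b + 1.82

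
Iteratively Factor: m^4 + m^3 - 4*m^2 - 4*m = (m)*(m^3 + m^2 - 4*m - 4) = m*(m - 2)*(m^2 + 3*m + 2) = m*(m - 2)*(m + 2)*(m + 1)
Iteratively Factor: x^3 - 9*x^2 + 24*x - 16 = (x - 4)*(x^2 - 5*x + 4) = (x - 4)^2*(x - 1)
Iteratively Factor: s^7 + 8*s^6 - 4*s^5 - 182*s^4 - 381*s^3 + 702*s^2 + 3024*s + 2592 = (s + 3)*(s^6 + 5*s^5 - 19*s^4 - 125*s^3 - 6*s^2 + 720*s + 864) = (s - 3)*(s + 3)*(s^5 + 8*s^4 + 5*s^3 - 110*s^2 - 336*s - 288) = (s - 3)*(s + 3)^2*(s^4 + 5*s^3 - 10*s^2 - 80*s - 96) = (s - 4)*(s - 3)*(s + 3)^2*(s^3 + 9*s^2 + 26*s + 24) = (s - 4)*(s - 3)*(s + 2)*(s + 3)^2*(s^2 + 7*s + 12) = (s - 4)*(s - 3)*(s + 2)*(s + 3)^2*(s + 4)*(s + 3)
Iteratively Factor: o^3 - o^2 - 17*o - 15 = (o + 1)*(o^2 - 2*o - 15) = (o + 1)*(o + 3)*(o - 5)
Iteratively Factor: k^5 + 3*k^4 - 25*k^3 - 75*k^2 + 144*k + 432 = (k + 3)*(k^4 - 25*k^2 + 144) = (k - 4)*(k + 3)*(k^3 + 4*k^2 - 9*k - 36) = (k - 4)*(k - 3)*(k + 3)*(k^2 + 7*k + 12) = (k - 4)*(k - 3)*(k + 3)*(k + 4)*(k + 3)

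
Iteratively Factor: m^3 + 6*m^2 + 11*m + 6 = (m + 2)*(m^2 + 4*m + 3) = (m + 2)*(m + 3)*(m + 1)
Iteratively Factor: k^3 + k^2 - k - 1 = (k + 1)*(k^2 - 1) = (k - 1)*(k + 1)*(k + 1)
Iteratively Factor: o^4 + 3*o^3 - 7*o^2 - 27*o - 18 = (o - 3)*(o^3 + 6*o^2 + 11*o + 6) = (o - 3)*(o + 3)*(o^2 + 3*o + 2) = (o - 3)*(o + 1)*(o + 3)*(o + 2)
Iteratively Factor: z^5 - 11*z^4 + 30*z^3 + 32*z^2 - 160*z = (z - 4)*(z^4 - 7*z^3 + 2*z^2 + 40*z) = (z - 4)^2*(z^3 - 3*z^2 - 10*z) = (z - 5)*(z - 4)^2*(z^2 + 2*z) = (z - 5)*(z - 4)^2*(z + 2)*(z)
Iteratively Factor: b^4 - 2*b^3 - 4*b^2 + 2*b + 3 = (b + 1)*(b^3 - 3*b^2 - b + 3) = (b - 3)*(b + 1)*(b^2 - 1) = (b - 3)*(b + 1)^2*(b - 1)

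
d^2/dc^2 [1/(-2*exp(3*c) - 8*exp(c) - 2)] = (-(3*exp(2*c) + 4)^2*exp(c) + (9*exp(2*c) + 4)*(exp(3*c) + 4*exp(c) + 1)/2)*exp(c)/(exp(3*c) + 4*exp(c) + 1)^3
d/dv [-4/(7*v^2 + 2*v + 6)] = 8*(7*v + 1)/(7*v^2 + 2*v + 6)^2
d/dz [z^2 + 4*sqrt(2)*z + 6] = 2*z + 4*sqrt(2)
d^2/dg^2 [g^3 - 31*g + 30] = 6*g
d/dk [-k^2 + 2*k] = 2 - 2*k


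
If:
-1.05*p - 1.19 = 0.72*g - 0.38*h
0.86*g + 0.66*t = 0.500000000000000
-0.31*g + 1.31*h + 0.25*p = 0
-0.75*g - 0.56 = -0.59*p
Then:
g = -1.10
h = -0.17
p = -0.44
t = 2.19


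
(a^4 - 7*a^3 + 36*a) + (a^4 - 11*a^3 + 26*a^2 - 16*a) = 2*a^4 - 18*a^3 + 26*a^2 + 20*a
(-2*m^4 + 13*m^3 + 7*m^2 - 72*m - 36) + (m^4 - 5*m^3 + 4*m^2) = -m^4 + 8*m^3 + 11*m^2 - 72*m - 36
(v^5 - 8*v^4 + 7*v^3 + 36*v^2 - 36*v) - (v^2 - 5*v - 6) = v^5 - 8*v^4 + 7*v^3 + 35*v^2 - 31*v + 6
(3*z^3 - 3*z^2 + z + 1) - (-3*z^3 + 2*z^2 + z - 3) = 6*z^3 - 5*z^2 + 4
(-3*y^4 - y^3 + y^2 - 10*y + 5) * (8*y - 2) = -24*y^5 - 2*y^4 + 10*y^3 - 82*y^2 + 60*y - 10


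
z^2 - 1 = (z - 1)*(z + 1)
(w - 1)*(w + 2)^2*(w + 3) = w^4 + 6*w^3 + 9*w^2 - 4*w - 12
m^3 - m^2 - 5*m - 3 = (m - 3)*(m + 1)^2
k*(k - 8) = k^2 - 8*k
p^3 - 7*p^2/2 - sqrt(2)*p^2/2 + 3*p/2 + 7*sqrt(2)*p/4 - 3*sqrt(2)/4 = (p - 3)*(p - 1/2)*(p - sqrt(2)/2)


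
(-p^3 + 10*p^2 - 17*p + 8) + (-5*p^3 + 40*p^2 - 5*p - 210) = -6*p^3 + 50*p^2 - 22*p - 202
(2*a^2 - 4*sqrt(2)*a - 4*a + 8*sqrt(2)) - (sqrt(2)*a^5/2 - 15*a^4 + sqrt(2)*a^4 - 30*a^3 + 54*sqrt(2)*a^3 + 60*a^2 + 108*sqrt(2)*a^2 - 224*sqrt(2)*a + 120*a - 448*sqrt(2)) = -sqrt(2)*a^5/2 - sqrt(2)*a^4 + 15*a^4 - 54*sqrt(2)*a^3 + 30*a^3 - 108*sqrt(2)*a^2 - 58*a^2 - 124*a + 220*sqrt(2)*a + 456*sqrt(2)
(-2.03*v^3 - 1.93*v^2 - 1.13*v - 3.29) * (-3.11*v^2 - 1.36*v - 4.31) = 6.3133*v^5 + 8.7631*v^4 + 14.8884*v^3 + 20.087*v^2 + 9.3447*v + 14.1799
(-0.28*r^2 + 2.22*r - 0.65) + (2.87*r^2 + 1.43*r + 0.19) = 2.59*r^2 + 3.65*r - 0.46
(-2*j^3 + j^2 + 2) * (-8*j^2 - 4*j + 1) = 16*j^5 - 6*j^3 - 15*j^2 - 8*j + 2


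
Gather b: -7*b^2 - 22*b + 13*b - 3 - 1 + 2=-7*b^2 - 9*b - 2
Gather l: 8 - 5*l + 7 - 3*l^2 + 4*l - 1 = -3*l^2 - l + 14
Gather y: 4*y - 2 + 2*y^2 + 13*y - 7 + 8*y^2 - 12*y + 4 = 10*y^2 + 5*y - 5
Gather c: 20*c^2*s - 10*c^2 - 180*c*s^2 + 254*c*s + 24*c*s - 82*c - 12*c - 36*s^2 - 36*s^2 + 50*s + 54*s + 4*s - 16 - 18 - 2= c^2*(20*s - 10) + c*(-180*s^2 + 278*s - 94) - 72*s^2 + 108*s - 36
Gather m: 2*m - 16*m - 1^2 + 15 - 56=-14*m - 42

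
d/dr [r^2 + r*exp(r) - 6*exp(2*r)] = r*exp(r) + 2*r - 12*exp(2*r) + exp(r)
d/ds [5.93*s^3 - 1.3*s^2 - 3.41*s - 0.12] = 17.79*s^2 - 2.6*s - 3.41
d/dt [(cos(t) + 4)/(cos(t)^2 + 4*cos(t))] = sin(t)/cos(t)^2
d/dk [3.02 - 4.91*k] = -4.91000000000000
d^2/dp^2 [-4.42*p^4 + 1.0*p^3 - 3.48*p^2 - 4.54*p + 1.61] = -53.04*p^2 + 6.0*p - 6.96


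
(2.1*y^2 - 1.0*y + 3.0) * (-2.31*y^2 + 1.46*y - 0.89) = -4.851*y^4 + 5.376*y^3 - 10.259*y^2 + 5.27*y - 2.67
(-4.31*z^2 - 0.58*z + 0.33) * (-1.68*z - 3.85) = 7.2408*z^3 + 17.5679*z^2 + 1.6786*z - 1.2705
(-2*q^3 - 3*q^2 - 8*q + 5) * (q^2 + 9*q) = -2*q^5 - 21*q^4 - 35*q^3 - 67*q^2 + 45*q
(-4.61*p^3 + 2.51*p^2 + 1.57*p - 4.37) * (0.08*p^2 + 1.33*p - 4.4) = -0.3688*p^5 - 5.9305*p^4 + 23.7479*p^3 - 9.3055*p^2 - 12.7201*p + 19.228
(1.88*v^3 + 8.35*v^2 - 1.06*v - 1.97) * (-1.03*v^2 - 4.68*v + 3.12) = -1.9364*v^5 - 17.3989*v^4 - 32.1206*v^3 + 33.0419*v^2 + 5.9124*v - 6.1464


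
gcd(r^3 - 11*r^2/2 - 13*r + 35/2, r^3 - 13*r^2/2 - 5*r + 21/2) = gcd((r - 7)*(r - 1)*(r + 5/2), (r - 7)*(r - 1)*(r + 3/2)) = r^2 - 8*r + 7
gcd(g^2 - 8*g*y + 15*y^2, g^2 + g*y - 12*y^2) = -g + 3*y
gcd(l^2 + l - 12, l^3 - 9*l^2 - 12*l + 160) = l + 4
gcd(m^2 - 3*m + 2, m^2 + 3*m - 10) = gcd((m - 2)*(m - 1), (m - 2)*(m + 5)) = m - 2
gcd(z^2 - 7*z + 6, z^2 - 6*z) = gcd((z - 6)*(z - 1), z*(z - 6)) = z - 6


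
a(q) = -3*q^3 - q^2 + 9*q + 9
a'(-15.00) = -1986.00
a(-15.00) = 9774.00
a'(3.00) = -78.00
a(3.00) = -54.00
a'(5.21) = -245.72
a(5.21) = -395.52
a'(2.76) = -65.08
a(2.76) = -36.85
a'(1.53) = -15.13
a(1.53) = 9.68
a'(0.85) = 0.80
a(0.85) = 14.09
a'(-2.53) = -43.55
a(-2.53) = 28.41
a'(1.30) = -8.81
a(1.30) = 12.42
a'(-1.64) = -11.93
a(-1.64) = 4.78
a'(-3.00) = -66.00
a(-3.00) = 54.00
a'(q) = -9*q^2 - 2*q + 9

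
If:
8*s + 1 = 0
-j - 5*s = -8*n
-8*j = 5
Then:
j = -5/8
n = -5/32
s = -1/8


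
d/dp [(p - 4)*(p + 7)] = 2*p + 3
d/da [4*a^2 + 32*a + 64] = 8*a + 32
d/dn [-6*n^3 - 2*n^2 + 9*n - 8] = -18*n^2 - 4*n + 9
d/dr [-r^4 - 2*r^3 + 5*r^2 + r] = -4*r^3 - 6*r^2 + 10*r + 1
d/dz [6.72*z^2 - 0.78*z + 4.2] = 13.44*z - 0.78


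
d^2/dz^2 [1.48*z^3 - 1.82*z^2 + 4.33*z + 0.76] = 8.88*z - 3.64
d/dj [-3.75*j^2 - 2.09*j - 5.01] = -7.5*j - 2.09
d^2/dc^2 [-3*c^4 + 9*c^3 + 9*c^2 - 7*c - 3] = -36*c^2 + 54*c + 18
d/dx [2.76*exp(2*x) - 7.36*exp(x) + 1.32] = (5.52*exp(x) - 7.36)*exp(x)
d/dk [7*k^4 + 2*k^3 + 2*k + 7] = 28*k^3 + 6*k^2 + 2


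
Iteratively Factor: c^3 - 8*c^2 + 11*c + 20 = (c - 5)*(c^2 - 3*c - 4) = (c - 5)*(c + 1)*(c - 4)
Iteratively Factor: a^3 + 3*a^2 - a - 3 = (a - 1)*(a^2 + 4*a + 3) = (a - 1)*(a + 3)*(a + 1)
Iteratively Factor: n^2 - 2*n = (n - 2)*(n)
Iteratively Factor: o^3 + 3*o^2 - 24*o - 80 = (o + 4)*(o^2 - o - 20) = (o - 5)*(o + 4)*(o + 4)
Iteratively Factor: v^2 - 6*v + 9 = (v - 3)*(v - 3)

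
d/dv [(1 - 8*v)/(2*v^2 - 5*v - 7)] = (16*v^2 - 4*v + 61)/(4*v^4 - 20*v^3 - 3*v^2 + 70*v + 49)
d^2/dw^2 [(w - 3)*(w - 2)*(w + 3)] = 6*w - 4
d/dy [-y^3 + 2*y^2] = y*(4 - 3*y)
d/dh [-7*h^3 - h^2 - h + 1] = -21*h^2 - 2*h - 1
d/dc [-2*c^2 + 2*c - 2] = 2 - 4*c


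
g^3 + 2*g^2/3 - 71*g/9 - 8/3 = (g - 8/3)*(g + 1/3)*(g + 3)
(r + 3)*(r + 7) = r^2 + 10*r + 21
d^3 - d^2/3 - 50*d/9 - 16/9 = (d - 8/3)*(d + 1/3)*(d + 2)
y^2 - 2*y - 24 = (y - 6)*(y + 4)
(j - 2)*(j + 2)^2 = j^3 + 2*j^2 - 4*j - 8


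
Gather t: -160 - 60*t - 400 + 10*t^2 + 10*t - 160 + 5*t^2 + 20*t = 15*t^2 - 30*t - 720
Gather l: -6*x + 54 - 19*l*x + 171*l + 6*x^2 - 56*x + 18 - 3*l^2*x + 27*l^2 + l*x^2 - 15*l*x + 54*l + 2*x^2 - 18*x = l^2*(27 - 3*x) + l*(x^2 - 34*x + 225) + 8*x^2 - 80*x + 72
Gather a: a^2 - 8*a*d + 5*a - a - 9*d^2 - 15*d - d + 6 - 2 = a^2 + a*(4 - 8*d) - 9*d^2 - 16*d + 4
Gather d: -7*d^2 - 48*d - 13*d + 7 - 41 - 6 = -7*d^2 - 61*d - 40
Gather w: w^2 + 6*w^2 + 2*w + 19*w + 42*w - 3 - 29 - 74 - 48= 7*w^2 + 63*w - 154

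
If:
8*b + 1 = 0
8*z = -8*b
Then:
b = -1/8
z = 1/8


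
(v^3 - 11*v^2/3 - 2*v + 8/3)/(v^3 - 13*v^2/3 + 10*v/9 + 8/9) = 3*(v + 1)/(3*v + 1)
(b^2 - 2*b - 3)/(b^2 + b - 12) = (b + 1)/(b + 4)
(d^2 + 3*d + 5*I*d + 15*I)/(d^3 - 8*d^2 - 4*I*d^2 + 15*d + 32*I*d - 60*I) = (d^2 + d*(3 + 5*I) + 15*I)/(d^3 - 4*d^2*(2 + I) + d*(15 + 32*I) - 60*I)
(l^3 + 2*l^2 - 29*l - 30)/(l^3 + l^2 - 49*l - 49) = (l^2 + l - 30)/(l^2 - 49)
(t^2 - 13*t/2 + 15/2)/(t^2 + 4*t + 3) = (2*t^2 - 13*t + 15)/(2*(t^2 + 4*t + 3))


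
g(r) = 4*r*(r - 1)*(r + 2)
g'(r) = 4*r*(r - 1) + 4*r*(r + 2) + 4*(r - 1)*(r + 2)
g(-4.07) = -170.86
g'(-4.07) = 158.22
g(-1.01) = 8.04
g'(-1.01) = -3.84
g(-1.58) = 6.85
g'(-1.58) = 9.32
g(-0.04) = 0.33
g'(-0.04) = -8.30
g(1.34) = 6.09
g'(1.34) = 24.27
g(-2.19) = -5.31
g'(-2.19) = 32.03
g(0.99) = -0.12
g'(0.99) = 11.68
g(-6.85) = -1043.19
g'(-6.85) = 500.27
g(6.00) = 960.00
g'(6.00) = 472.00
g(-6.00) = -672.00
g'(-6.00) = 376.00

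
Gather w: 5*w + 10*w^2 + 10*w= 10*w^2 + 15*w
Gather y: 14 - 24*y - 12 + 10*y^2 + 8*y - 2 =10*y^2 - 16*y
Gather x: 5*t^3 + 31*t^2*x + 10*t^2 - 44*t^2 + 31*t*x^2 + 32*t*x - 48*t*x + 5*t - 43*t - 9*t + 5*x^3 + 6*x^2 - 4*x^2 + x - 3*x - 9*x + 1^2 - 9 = 5*t^3 - 34*t^2 - 47*t + 5*x^3 + x^2*(31*t + 2) + x*(31*t^2 - 16*t - 11) - 8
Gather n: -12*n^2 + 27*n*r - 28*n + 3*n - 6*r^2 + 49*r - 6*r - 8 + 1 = -12*n^2 + n*(27*r - 25) - 6*r^2 + 43*r - 7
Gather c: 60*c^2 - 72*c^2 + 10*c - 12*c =-12*c^2 - 2*c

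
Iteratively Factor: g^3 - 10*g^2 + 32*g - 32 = (g - 2)*(g^2 - 8*g + 16) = (g - 4)*(g - 2)*(g - 4)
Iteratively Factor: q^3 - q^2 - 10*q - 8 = (q + 2)*(q^2 - 3*q - 4) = (q + 1)*(q + 2)*(q - 4)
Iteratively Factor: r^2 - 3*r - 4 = (r - 4)*(r + 1)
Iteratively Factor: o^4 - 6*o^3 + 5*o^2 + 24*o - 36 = (o - 2)*(o^3 - 4*o^2 - 3*o + 18) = (o - 2)*(o + 2)*(o^2 - 6*o + 9) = (o - 3)*(o - 2)*(o + 2)*(o - 3)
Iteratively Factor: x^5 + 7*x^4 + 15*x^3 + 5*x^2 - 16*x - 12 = (x + 1)*(x^4 + 6*x^3 + 9*x^2 - 4*x - 12) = (x + 1)*(x + 2)*(x^3 + 4*x^2 + x - 6) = (x + 1)*(x + 2)^2*(x^2 + 2*x - 3) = (x - 1)*(x + 1)*(x + 2)^2*(x + 3)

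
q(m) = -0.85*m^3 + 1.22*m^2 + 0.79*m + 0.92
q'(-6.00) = -105.65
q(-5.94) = 217.42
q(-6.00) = 223.70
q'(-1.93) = -13.42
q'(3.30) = -18.93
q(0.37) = 1.34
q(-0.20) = 0.82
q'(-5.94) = -103.68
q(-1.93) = 10.05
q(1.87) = 1.11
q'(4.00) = -30.25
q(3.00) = -8.68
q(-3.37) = 44.64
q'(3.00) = -14.84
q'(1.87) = -3.56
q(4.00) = -30.80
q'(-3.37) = -36.39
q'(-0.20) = 0.20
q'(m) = -2.55*m^2 + 2.44*m + 0.79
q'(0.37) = 1.34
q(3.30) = -13.73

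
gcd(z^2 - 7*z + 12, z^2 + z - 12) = z - 3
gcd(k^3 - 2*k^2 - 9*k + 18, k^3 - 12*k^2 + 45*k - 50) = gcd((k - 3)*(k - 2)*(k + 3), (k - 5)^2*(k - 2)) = k - 2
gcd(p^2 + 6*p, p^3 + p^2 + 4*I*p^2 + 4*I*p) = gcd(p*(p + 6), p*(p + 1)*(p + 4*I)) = p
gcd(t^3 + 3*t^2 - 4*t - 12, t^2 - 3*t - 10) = t + 2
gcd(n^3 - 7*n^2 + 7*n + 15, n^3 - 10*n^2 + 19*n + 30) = n^2 - 4*n - 5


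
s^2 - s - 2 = (s - 2)*(s + 1)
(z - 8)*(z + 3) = z^2 - 5*z - 24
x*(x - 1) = x^2 - x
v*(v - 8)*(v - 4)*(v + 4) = v^4 - 8*v^3 - 16*v^2 + 128*v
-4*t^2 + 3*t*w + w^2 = (-t + w)*(4*t + w)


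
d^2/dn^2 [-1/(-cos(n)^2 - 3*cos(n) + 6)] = (-4*sin(n)^4 + 35*sin(n)^2 - 27*cos(n)/4 - 9*cos(3*n)/4 - 1)/(-sin(n)^2 + 3*cos(n) - 5)^3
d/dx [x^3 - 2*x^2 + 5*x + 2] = 3*x^2 - 4*x + 5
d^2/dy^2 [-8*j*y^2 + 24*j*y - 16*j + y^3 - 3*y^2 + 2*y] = -16*j + 6*y - 6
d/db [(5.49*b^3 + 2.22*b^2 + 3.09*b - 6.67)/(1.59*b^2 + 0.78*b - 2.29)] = (8.7291*b^4 + 8.5644*b^3 - 40.8978*b^2 + 11.043*b - 1.8735)/(2.5281*b^4 + 2.4804*b^3 - 6.6738*b^2 - 3.5724*b + 5.2441)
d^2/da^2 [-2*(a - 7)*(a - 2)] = -4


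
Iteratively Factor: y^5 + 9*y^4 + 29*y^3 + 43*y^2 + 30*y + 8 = (y + 1)*(y^4 + 8*y^3 + 21*y^2 + 22*y + 8) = (y + 1)*(y + 2)*(y^3 + 6*y^2 + 9*y + 4) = (y + 1)*(y + 2)*(y + 4)*(y^2 + 2*y + 1) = (y + 1)^2*(y + 2)*(y + 4)*(y + 1)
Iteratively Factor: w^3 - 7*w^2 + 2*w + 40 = (w - 5)*(w^2 - 2*w - 8) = (w - 5)*(w - 4)*(w + 2)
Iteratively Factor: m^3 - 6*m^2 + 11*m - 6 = (m - 1)*(m^2 - 5*m + 6) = (m - 2)*(m - 1)*(m - 3)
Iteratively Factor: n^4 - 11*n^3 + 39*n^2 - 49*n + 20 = (n - 1)*(n^3 - 10*n^2 + 29*n - 20) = (n - 4)*(n - 1)*(n^2 - 6*n + 5) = (n - 4)*(n - 1)^2*(n - 5)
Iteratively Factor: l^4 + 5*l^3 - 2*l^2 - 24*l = (l + 3)*(l^3 + 2*l^2 - 8*l) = l*(l + 3)*(l^2 + 2*l - 8) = l*(l + 3)*(l + 4)*(l - 2)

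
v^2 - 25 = (v - 5)*(v + 5)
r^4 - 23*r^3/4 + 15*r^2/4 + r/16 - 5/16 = (r - 5)*(r - 1/2)^2*(r + 1/4)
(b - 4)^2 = b^2 - 8*b + 16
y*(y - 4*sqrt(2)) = y^2 - 4*sqrt(2)*y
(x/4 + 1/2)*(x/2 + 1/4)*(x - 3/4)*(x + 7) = x^4/8 + 35*x^3/32 + 91*x^2/64 - 55*x/64 - 21/32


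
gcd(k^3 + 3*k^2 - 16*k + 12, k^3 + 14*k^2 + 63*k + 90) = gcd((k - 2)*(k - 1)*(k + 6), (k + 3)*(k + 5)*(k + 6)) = k + 6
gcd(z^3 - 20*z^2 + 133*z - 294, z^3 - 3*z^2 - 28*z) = z - 7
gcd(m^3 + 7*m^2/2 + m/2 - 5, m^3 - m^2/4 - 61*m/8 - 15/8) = m + 5/2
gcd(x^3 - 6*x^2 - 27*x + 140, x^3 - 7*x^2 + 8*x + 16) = x - 4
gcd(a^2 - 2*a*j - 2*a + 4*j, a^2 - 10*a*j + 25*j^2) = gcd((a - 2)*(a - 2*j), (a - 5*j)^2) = 1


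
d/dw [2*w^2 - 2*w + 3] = 4*w - 2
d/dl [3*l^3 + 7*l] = 9*l^2 + 7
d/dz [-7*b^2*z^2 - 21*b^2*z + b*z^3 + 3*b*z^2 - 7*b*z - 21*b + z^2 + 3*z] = -14*b^2*z - 21*b^2 + 3*b*z^2 + 6*b*z - 7*b + 2*z + 3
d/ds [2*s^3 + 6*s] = 6*s^2 + 6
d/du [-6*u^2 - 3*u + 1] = -12*u - 3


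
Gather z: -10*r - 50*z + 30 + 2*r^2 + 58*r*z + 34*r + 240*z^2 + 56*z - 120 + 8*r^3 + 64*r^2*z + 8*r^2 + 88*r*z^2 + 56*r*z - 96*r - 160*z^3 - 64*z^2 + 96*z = 8*r^3 + 10*r^2 - 72*r - 160*z^3 + z^2*(88*r + 176) + z*(64*r^2 + 114*r + 102) - 90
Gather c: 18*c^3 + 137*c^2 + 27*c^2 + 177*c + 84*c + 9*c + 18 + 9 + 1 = 18*c^3 + 164*c^2 + 270*c + 28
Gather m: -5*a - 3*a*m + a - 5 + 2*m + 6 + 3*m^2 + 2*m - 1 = -4*a + 3*m^2 + m*(4 - 3*a)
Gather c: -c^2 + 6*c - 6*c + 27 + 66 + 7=100 - c^2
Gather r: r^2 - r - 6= r^2 - r - 6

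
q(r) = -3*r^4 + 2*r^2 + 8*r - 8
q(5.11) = -1960.42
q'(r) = -12*r^3 + 4*r + 8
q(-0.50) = -11.69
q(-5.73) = -3222.17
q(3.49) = -400.78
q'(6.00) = -2560.00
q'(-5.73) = 2242.67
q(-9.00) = -19601.00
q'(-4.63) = 1180.51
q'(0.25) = 8.81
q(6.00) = -3776.00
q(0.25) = -5.89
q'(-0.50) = 7.50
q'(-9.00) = 8720.00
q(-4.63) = -1380.79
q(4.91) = -1664.11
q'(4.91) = -1392.81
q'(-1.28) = 28.05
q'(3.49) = -488.14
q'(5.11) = -1572.75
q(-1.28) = -23.02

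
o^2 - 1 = (o - 1)*(o + 1)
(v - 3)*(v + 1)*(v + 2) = v^3 - 7*v - 6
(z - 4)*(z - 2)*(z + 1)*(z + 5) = z^4 - 23*z^2 + 18*z + 40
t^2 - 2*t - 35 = (t - 7)*(t + 5)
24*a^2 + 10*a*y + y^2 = (4*a + y)*(6*a + y)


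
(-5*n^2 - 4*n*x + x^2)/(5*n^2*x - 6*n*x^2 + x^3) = (n + x)/(x*(-n + x))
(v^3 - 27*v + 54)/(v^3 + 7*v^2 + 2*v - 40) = (v^3 - 27*v + 54)/(v^3 + 7*v^2 + 2*v - 40)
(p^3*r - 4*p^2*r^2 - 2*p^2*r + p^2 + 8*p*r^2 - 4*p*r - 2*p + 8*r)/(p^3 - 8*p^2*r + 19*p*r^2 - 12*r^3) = (p^2*r - 2*p*r + p - 2)/(p^2 - 4*p*r + 3*r^2)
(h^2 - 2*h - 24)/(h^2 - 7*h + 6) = (h + 4)/(h - 1)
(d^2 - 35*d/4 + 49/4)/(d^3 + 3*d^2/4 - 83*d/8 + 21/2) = 2*(d - 7)/(2*d^2 + 5*d - 12)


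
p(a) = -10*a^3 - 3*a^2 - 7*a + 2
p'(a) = -30*a^2 - 6*a - 7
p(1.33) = -36.14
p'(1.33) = -68.05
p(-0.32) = 4.26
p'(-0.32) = -8.15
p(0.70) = -7.80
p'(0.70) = -25.90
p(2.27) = -146.32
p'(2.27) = -175.21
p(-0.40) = 4.96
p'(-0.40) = -9.40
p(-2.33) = 128.52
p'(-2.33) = -155.89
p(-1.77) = 60.44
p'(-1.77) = -90.37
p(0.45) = -2.67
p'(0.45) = -15.78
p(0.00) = 2.00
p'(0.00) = -7.00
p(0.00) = 2.00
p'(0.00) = -7.00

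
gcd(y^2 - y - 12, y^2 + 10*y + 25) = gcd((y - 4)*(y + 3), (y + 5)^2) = 1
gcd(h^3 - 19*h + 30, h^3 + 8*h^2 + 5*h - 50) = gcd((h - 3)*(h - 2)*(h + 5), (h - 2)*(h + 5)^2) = h^2 + 3*h - 10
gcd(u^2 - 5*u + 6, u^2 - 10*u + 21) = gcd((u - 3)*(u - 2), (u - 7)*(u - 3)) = u - 3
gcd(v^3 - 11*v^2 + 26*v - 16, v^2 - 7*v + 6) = v - 1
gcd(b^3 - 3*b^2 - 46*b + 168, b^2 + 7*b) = b + 7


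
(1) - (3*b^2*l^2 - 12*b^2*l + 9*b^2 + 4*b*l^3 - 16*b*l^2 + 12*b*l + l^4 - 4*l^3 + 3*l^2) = -3*b^2*l^2 + 12*b^2*l - 9*b^2 - 4*b*l^3 + 16*b*l^2 - 12*b*l - l^4 + 4*l^3 - 3*l^2 + 1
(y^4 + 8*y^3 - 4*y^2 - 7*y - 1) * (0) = 0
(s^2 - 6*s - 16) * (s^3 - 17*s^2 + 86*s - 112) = s^5 - 23*s^4 + 172*s^3 - 356*s^2 - 704*s + 1792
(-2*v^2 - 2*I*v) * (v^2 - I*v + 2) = -2*v^4 - 6*v^2 - 4*I*v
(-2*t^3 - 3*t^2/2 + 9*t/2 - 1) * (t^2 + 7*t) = -2*t^5 - 31*t^4/2 - 6*t^3 + 61*t^2/2 - 7*t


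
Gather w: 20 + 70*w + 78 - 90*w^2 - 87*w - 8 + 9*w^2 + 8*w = -81*w^2 - 9*w + 90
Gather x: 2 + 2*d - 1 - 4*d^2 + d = -4*d^2 + 3*d + 1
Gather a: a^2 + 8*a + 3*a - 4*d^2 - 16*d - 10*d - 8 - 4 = a^2 + 11*a - 4*d^2 - 26*d - 12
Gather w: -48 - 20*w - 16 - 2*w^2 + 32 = -2*w^2 - 20*w - 32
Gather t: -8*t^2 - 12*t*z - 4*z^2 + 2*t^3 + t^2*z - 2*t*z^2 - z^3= 2*t^3 + t^2*(z - 8) + t*(-2*z^2 - 12*z) - z^3 - 4*z^2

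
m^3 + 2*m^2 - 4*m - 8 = (m - 2)*(m + 2)^2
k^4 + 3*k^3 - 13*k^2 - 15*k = k*(k - 3)*(k + 1)*(k + 5)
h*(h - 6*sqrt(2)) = h^2 - 6*sqrt(2)*h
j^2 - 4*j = j*(j - 4)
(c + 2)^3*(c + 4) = c^4 + 10*c^3 + 36*c^2 + 56*c + 32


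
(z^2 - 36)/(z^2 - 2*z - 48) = (z - 6)/(z - 8)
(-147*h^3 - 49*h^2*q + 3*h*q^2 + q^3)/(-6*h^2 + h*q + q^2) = (-49*h^2 + q^2)/(-2*h + q)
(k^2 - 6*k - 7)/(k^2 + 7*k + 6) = (k - 7)/(k + 6)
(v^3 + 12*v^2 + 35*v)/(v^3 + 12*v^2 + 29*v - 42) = v*(v + 5)/(v^2 + 5*v - 6)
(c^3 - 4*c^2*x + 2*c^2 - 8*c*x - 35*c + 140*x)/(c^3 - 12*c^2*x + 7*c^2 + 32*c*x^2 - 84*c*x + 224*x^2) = (5 - c)/(-c + 8*x)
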